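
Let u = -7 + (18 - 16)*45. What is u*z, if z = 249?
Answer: 20667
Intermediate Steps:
u = 83 (u = -7 + 2*45 = -7 + 90 = 83)
u*z = 83*249 = 20667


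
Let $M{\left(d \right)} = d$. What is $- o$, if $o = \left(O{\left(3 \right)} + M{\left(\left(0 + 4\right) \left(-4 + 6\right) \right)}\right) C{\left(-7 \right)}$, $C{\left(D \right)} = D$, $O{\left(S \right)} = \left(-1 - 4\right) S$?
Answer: $-49$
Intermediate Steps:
$O{\left(S \right)} = - 5 S$
$o = 49$ ($o = \left(\left(-5\right) 3 + \left(0 + 4\right) \left(-4 + 6\right)\right) \left(-7\right) = \left(-15 + 4 \cdot 2\right) \left(-7\right) = \left(-15 + 8\right) \left(-7\right) = \left(-7\right) \left(-7\right) = 49$)
$- o = \left(-1\right) 49 = -49$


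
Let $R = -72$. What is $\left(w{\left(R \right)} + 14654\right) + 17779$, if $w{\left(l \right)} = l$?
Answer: $32361$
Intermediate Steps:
$\left(w{\left(R \right)} + 14654\right) + 17779 = \left(-72 + 14654\right) + 17779 = 14582 + 17779 = 32361$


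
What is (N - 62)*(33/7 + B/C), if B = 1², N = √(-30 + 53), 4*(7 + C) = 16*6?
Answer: -35216/119 + 568*√23/119 ≈ -273.04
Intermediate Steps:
C = 17 (C = -7 + (16*6)/4 = -7 + (¼)*96 = -7 + 24 = 17)
N = √23 ≈ 4.7958
B = 1
(N - 62)*(33/7 + B/C) = (√23 - 62)*(33/7 + 1/17) = (-62 + √23)*(33*(⅐) + 1*(1/17)) = (-62 + √23)*(33/7 + 1/17) = (-62 + √23)*(568/119) = -35216/119 + 568*√23/119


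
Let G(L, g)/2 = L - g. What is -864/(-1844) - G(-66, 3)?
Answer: 63834/461 ≈ 138.47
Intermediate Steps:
G(L, g) = -2*g + 2*L (G(L, g) = 2*(L - g) = -2*g + 2*L)
-864/(-1844) - G(-66, 3) = -864/(-1844) - (-2*3 + 2*(-66)) = -864*(-1/1844) - (-6 - 132) = 216/461 - 1*(-138) = 216/461 + 138 = 63834/461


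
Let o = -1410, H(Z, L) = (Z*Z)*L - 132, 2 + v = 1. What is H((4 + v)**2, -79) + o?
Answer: -7941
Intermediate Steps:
v = -1 (v = -2 + 1 = -1)
H(Z, L) = -132 + L*Z**2 (H(Z, L) = Z**2*L - 132 = L*Z**2 - 132 = -132 + L*Z**2)
H((4 + v)**2, -79) + o = (-132 - 79*(4 - 1)**4) - 1410 = (-132 - 79*(3**2)**2) - 1410 = (-132 - 79*9**2) - 1410 = (-132 - 79*81) - 1410 = (-132 - 6399) - 1410 = -6531 - 1410 = -7941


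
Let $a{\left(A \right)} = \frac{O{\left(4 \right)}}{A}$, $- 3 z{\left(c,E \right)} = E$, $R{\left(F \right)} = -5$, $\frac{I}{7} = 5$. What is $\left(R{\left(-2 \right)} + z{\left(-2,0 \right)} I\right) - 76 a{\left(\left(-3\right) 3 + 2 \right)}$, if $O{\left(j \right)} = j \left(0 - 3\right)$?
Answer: $- \frac{947}{7} \approx -135.29$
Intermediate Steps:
$I = 35$ ($I = 7 \cdot 5 = 35$)
$z{\left(c,E \right)} = - \frac{E}{3}$
$O{\left(j \right)} = - 3 j$ ($O{\left(j \right)} = j \left(-3\right) = - 3 j$)
$a{\left(A \right)} = - \frac{12}{A}$ ($a{\left(A \right)} = \frac{\left(-3\right) 4}{A} = - \frac{12}{A}$)
$\left(R{\left(-2 \right)} + z{\left(-2,0 \right)} I\right) - 76 a{\left(\left(-3\right) 3 + 2 \right)} = \left(-5 + \left(- \frac{1}{3}\right) 0 \cdot 35\right) - 76 \left(- \frac{12}{\left(-3\right) 3 + 2}\right) = \left(-5 + 0 \cdot 35\right) - 76 \left(- \frac{12}{-9 + 2}\right) = \left(-5 + 0\right) - 76 \left(- \frac{12}{-7}\right) = -5 - 76 \left(\left(-12\right) \left(- \frac{1}{7}\right)\right) = -5 - \frac{912}{7} = - \frac{947}{7}$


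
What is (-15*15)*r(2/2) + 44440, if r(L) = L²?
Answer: 44215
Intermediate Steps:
(-15*15)*r(2/2) + 44440 = (-15*15)*(2/2)² + 44440 = -225*1² + 44440 = -225*1 + 44440 = -225 + 44440 = 44215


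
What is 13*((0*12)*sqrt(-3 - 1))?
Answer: 0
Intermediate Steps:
13*((0*12)*sqrt(-3 - 1)) = 13*(0*sqrt(-4)) = 13*(0*(2*I)) = 13*0 = 0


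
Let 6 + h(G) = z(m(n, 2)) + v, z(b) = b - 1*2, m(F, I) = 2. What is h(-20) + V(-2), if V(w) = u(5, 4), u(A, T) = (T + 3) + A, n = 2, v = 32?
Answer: 38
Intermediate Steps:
u(A, T) = 3 + A + T (u(A, T) = (3 + T) + A = 3 + A + T)
z(b) = -2 + b (z(b) = b - 2 = -2 + b)
h(G) = 26 (h(G) = -6 + ((-2 + 2) + 32) = -6 + (0 + 32) = -6 + 32 = 26)
V(w) = 12 (V(w) = 3 + 5 + 4 = 12)
h(-20) + V(-2) = 26 + 12 = 38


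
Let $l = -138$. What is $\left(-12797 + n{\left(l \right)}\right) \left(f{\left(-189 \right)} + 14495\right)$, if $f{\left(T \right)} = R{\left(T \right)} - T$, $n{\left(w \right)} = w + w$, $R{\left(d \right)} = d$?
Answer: $-189493135$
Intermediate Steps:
$n{\left(w \right)} = 2 w$
$f{\left(T \right)} = 0$ ($f{\left(T \right)} = T - T = 0$)
$\left(-12797 + n{\left(l \right)}\right) \left(f{\left(-189 \right)} + 14495\right) = \left(-12797 + 2 \left(-138\right)\right) \left(0 + 14495\right) = \left(-12797 - 276\right) 14495 = \left(-13073\right) 14495 = -189493135$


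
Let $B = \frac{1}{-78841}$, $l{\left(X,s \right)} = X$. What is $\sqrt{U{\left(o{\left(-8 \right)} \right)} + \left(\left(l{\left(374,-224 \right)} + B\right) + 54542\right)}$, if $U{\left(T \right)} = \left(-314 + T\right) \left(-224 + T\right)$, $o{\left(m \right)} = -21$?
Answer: $\frac{\sqrt{17378016454870}}{11263} \approx 370.12$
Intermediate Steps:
$B = - \frac{1}{78841} \approx -1.2684 \cdot 10^{-5}$
$\sqrt{U{\left(o{\left(-8 \right)} \right)} + \left(\left(l{\left(374,-224 \right)} + B\right) + 54542\right)} = \sqrt{\left(70336 + \left(-21\right)^{2} - -11298\right) + \left(\left(374 - \frac{1}{78841}\right) + 54542\right)} = \sqrt{\left(70336 + 441 + 11298\right) + \left(\frac{29486533}{78841} + 54542\right)} = \sqrt{82075 + \frac{4329632355}{78841}} = \sqrt{\frac{10800507430}{78841}} = \frac{\sqrt{17378016454870}}{11263}$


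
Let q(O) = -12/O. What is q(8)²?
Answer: 9/4 ≈ 2.2500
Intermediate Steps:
q(8)² = (-12/8)² = (-12*⅛)² = (-3/2)² = 9/4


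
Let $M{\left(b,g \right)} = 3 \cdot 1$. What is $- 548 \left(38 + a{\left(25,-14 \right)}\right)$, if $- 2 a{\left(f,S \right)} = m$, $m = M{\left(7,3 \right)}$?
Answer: $-20002$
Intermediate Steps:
$M{\left(b,g \right)} = 3$
$m = 3$
$a{\left(f,S \right)} = - \frac{3}{2}$ ($a{\left(f,S \right)} = \left(- \frac{1}{2}\right) 3 = - \frac{3}{2}$)
$- 548 \left(38 + a{\left(25,-14 \right)}\right) = - 548 \left(38 - \frac{3}{2}\right) = \left(-548\right) \frac{73}{2} = -20002$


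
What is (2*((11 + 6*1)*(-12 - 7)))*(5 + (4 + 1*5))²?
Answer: -126616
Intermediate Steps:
(2*((11 + 6*1)*(-12 - 7)))*(5 + (4 + 1*5))² = (2*((11 + 6)*(-19)))*(5 + (4 + 5))² = (2*(17*(-19)))*(5 + 9)² = (2*(-323))*14² = -646*196 = -126616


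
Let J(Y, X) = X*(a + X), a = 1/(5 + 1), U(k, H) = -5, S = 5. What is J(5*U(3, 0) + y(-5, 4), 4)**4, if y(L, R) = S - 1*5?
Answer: 6250000/81 ≈ 77161.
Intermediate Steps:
a = 1/6 ≈ 0.16667
y(L, R) = 0 (y(L, R) = 5 - 1*5 = 5 - 5 = 0)
J(Y, X) = X*(1/6 + X)
J(5*U(3, 0) + y(-5, 4), 4)**4 = (4*(1/6 + 4))**4 = (4*(25/6))**4 = (50/3)**4 = 6250000/81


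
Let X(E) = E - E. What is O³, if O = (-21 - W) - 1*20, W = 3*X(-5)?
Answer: -68921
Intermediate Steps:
X(E) = 0
W = 0 (W = 3*0 = 0)
O = -41 (O = (-21 - 1*0) - 1*20 = (-21 + 0) - 20 = -21 - 20 = -41)
O³ = (-41)³ = -68921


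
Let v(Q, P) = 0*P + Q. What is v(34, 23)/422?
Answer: 17/211 ≈ 0.080569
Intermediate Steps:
v(Q, P) = Q (v(Q, P) = 0 + Q = Q)
v(34, 23)/422 = 34/422 = 34*(1/422) = 17/211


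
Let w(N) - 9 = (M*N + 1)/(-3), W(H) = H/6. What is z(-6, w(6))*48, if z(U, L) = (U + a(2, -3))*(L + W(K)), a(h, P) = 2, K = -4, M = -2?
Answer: -2304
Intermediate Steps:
W(H) = H/6 (W(H) = H*(⅙) = H/6)
w(N) = 26/3 + 2*N/3 (w(N) = 9 + (-2*N + 1)/(-3) = 9 + (1 - 2*N)*(-⅓) = 9 + (-⅓ + 2*N/3) = 26/3 + 2*N/3)
z(U, L) = (2 + U)*(-⅔ + L) (z(U, L) = (U + 2)*(L + (⅙)*(-4)) = (2 + U)*(L - ⅔) = (2 + U)*(-⅔ + L))
z(-6, w(6))*48 = (-4/3 + 2*(26/3 + (⅔)*6) - ⅔*(-6) + (26/3 + (⅔)*6)*(-6))*48 = (-4/3 + 2*(26/3 + 4) + 4 + (26/3 + 4)*(-6))*48 = (-4/3 + 2*(38/3) + 4 + (38/3)*(-6))*48 = (-4/3 + 76/3 + 4 - 76)*48 = -48*48 = -2304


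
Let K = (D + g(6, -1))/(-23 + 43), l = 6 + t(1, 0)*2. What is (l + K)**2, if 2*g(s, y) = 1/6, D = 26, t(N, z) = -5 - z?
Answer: 418609/57600 ≈ 7.2675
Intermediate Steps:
l = -4 (l = 6 + (-5 - 1*0)*2 = 6 + (-5 + 0)*2 = 6 - 5*2 = 6 - 10 = -4)
g(s, y) = 1/12 (g(s, y) = (1/2)/6 = (1/2)*(1/6) = 1/12)
K = 313/240 (K = (26 + 1/12)/(-23 + 43) = (313/12)/20 = (313/12)*(1/20) = 313/240 ≈ 1.3042)
(l + K)**2 = (-4 + 313/240)**2 = (-647/240)**2 = 418609/57600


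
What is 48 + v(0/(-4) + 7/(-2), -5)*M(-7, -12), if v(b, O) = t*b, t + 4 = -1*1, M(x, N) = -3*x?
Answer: 831/2 ≈ 415.50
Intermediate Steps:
t = -5 (t = -4 - 1*1 = -4 - 1 = -5)
v(b, O) = -5*b
48 + v(0/(-4) + 7/(-2), -5)*M(-7, -12) = 48 + (-5*(0/(-4) + 7/(-2)))*(-3*(-7)) = 48 - 5*(0*(-1/4) + 7*(-1/2))*21 = 48 - 5*(0 - 7/2)*21 = 48 - 5*(-7/2)*21 = 48 + (35/2)*21 = 48 + 735/2 = 831/2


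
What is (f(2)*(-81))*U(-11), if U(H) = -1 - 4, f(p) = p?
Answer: 810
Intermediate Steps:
U(H) = -5
(f(2)*(-81))*U(-11) = (2*(-81))*(-5) = -162*(-5) = 810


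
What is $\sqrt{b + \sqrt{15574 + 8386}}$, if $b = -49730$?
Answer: $\sqrt{-49730 + 2 \sqrt{5990}} \approx 222.65 i$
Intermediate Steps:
$\sqrt{b + \sqrt{15574 + 8386}} = \sqrt{-49730 + \sqrt{15574 + 8386}} = \sqrt{-49730 + \sqrt{23960}} = \sqrt{-49730 + 2 \sqrt{5990}}$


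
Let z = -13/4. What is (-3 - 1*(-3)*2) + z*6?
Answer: -33/2 ≈ -16.500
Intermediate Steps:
z = -13/4 (z = -13*¼ = -13/4 ≈ -3.2500)
(-3 - 1*(-3)*2) + z*6 = (-3 - 1*(-3)*2) - 13/4*6 = (-3 + 3*2) - 39/2 = (-3 + 6) - 39/2 = 3 - 39/2 = -33/2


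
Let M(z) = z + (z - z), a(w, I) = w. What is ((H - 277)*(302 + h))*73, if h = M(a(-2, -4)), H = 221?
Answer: -1226400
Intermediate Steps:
M(z) = z (M(z) = z + 0 = z)
h = -2
((H - 277)*(302 + h))*73 = ((221 - 277)*(302 - 2))*73 = -56*300*73 = -16800*73 = -1226400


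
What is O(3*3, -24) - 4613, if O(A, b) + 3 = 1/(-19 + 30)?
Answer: -50775/11 ≈ -4615.9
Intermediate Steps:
O(A, b) = -32/11 (O(A, b) = -3 + 1/(-19 + 30) = -3 + 1/11 = -32/11)
O(3*3, -24) - 4613 = -32/11 - 4613 = -50775/11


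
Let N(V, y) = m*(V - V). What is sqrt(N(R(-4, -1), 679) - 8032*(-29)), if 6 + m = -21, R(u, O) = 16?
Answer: 4*sqrt(14558) ≈ 482.63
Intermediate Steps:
m = -27 (m = -6 - 21 = -27)
N(V, y) = 0 (N(V, y) = -27*(V - V) = -27*0 = 0)
sqrt(N(R(-4, -1), 679) - 8032*(-29)) = sqrt(0 - 8032*(-29)) = sqrt(0 + 232928) = sqrt(232928) = 4*sqrt(14558)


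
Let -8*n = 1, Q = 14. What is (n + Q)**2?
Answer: 12321/64 ≈ 192.52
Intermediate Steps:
n = -1/8 (n = -1/8*1 = -1/8 ≈ -0.12500)
(n + Q)**2 = (-1/8 + 14)**2 = (111/8)**2 = 12321/64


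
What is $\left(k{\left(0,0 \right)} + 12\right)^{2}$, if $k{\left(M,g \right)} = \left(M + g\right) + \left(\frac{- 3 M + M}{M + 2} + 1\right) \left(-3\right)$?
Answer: $81$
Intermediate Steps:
$k{\left(M,g \right)} = -3 + M + g + \frac{6 M}{2 + M}$ ($k{\left(M,g \right)} = \left(M + g\right) + \left(\frac{\left(-2\right) M}{2 + M} + 1\right) \left(-3\right) = \left(M + g\right) + \left(- \frac{2 M}{2 + M} + 1\right) \left(-3\right) = \left(M + g\right) + \left(1 - \frac{2 M}{2 + M}\right) \left(-3\right) = \left(M + g\right) + \left(-3 + \frac{6 M}{2 + M}\right) = -3 + M + g + \frac{6 M}{2 + M}$)
$\left(k{\left(0,0 \right)} + 12\right)^{2} = \left(\frac{-6 + 0^{2} + 2 \cdot 0 + 5 \cdot 0 + 0 \cdot 0}{2 + 0} + 12\right)^{2} = \left(\frac{-6 + 0 + 0 + 0 + 0}{2} + 12\right)^{2} = \left(\frac{1}{2} \left(-6\right) + 12\right)^{2} = \left(-3 + 12\right)^{2} = 9^{2} = 81$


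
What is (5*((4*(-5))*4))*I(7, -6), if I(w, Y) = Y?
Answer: 2400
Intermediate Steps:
(5*((4*(-5))*4))*I(7, -6) = (5*((4*(-5))*4))*(-6) = (5*(-20*4))*(-6) = (5*(-80))*(-6) = -400*(-6) = 2400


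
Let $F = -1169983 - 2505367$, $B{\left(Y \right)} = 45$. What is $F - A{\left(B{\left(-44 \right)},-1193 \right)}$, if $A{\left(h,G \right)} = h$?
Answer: $-3675395$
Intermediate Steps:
$F = -3675350$
$F - A{\left(B{\left(-44 \right)},-1193 \right)} = -3675350 - 45 = -3675395$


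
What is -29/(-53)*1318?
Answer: 38222/53 ≈ 721.17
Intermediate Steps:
-29/(-53)*1318 = -29*(-1/53)*1318 = -(-29)*1318/53 = -1*(-38222/53) = 38222/53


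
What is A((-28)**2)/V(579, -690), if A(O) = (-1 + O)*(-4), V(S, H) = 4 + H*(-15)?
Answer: -1566/5177 ≈ -0.30249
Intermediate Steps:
V(S, H) = 4 - 15*H
A(O) = 4 - 4*O
A((-28)**2)/V(579, -690) = (4 - 4*(-28)**2)/(4 - 15*(-690)) = (4 - 4*784)/(4 + 10350) = (4 - 3136)/10354 = -3132*1/10354 = -1566/5177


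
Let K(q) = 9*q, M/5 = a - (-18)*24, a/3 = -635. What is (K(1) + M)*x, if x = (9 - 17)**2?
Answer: -470784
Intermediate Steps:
a = -1905 (a = 3*(-635) = -1905)
M = -7365 (M = 5*(-1905 - (-18)*24) = 5*(-1905 - 1*(-432)) = 5*(-1905 + 432) = 5*(-1473) = -7365)
x = 64 (x = (-8)**2 = 64)
(K(1) + M)*x = (9*1 - 7365)*64 = (9 - 7365)*64 = -7356*64 = -470784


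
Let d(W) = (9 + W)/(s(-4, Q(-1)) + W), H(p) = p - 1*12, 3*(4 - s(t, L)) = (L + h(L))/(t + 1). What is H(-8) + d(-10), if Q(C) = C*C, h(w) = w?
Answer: -1031/52 ≈ -19.827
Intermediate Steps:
Q(C) = C²
s(t, L) = 4 - 2*L/(3*(1 + t)) (s(t, L) = 4 - (L + L)/(3*(t + 1)) = 4 - 2*L/(3*(1 + t)))
H(p) = -12 + p (H(p) = p - 12 = -12 + p)
d(W) = (9 + W)/(38/9 + W) (d(W) = (9 + W)/(2*(6 - 1*(-1)² + 6*(-4))/(3*(1 - 4)) + W) = (9 + W)/((⅔)*(6 - 1*1 - 24)/(-3) + W) = (9 + W)/((⅔)*(-⅓)*(6 - 1 - 24) + W) = (9 + W)/((⅔)*(-⅓)*(-19) + W) = (9 + W)/(38/9 + W))
H(-8) + d(-10) = (-12 - 8) + 9*(9 - 10)/(38 + 9*(-10)) = -20 + 9*(-1)/(38 - 90) = -20 + 9*(-1)/(-52) = -20 + 9*(-1/52)*(-1) = -20 + 9/52 = -1031/52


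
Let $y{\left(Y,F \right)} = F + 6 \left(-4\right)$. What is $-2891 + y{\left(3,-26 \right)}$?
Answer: $-2941$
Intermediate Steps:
$y{\left(Y,F \right)} = -24 + F$ ($y{\left(Y,F \right)} = F - 24 = -24 + F$)
$-2891 + y{\left(3,-26 \right)} = -2891 - 50 = -2941$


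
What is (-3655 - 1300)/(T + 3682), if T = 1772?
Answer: -4955/5454 ≈ -0.90851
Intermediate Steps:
(-3655 - 1300)/(T + 3682) = (-3655 - 1300)/(1772 + 3682) = -4955/5454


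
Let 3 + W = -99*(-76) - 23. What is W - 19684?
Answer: -12186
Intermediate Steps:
W = 7498 (W = -3 + (-99*(-76) - 23) = -3 + (7524 - 23) = -3 + 7501 = 7498)
W - 19684 = 7498 - 19684 = -12186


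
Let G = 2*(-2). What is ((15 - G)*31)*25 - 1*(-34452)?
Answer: 49177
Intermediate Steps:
G = -4
((15 - G)*31)*25 - 1*(-34452) = ((15 - 1*(-4))*31)*25 - 1*(-34452) = ((15 + 4)*31)*25 + 34452 = (19*31)*25 + 34452 = 589*25 + 34452 = 14725 + 34452 = 49177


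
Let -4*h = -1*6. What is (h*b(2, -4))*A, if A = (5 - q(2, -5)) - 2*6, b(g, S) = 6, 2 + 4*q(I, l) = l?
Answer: -189/4 ≈ -47.250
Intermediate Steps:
q(I, l) = -½ + l/4
h = 3/2 (h = -(-1)*6/4 = -¼*(-6) = 3/2 ≈ 1.5000)
A = -21/4 (A = (5 - (-½ + (¼)*(-5))) - 2*6 = (5 - (-½ - 5/4)) - 12 = (5 - 1*(-7/4)) - 12 = (5 + 7/4) - 12 = 27/4 - 12 = -21/4 ≈ -5.2500)
(h*b(2, -4))*A = ((3/2)*6)*(-21/4) = 9*(-21/4) = -189/4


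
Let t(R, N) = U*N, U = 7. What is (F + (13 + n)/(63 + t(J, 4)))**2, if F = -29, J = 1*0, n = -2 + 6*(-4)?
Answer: 41616/49 ≈ 849.31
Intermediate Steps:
n = -26 (n = -2 - 24 = -26)
J = 0
t(R, N) = 7*N
(F + (13 + n)/(63 + t(J, 4)))**2 = (-29 + (13 - 26)/(63 + 7*4))**2 = (-29 - 13/(63 + 28))**2 = (-29 - 13/91)**2 = (-29 - 13*1/91)**2 = (-29 - 1/7)**2 = (-204/7)**2 = 41616/49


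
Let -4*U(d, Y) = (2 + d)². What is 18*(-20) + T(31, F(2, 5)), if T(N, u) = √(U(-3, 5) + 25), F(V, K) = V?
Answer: -360 + 3*√11/2 ≈ -355.02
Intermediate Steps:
U(d, Y) = -(2 + d)²/4
T(N, u) = 3*√11/2 (T(N, u) = √(-(2 - 3)²/4 + 25) = √(-¼*(-1)² + 25) = √(-¼*1 + 25) = √(-¼ + 25) = √(99/4) = 3*√11/2)
18*(-20) + T(31, F(2, 5)) = 18*(-20) + 3*√11/2 = -360 + 3*√11/2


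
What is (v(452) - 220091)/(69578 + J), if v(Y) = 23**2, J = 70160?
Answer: -109781/69869 ≈ -1.5712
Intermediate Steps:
v(Y) = 529
(v(452) - 220091)/(69578 + J) = (529 - 220091)/(69578 + 70160) = -219562/139738 = -219562*1/139738 = -109781/69869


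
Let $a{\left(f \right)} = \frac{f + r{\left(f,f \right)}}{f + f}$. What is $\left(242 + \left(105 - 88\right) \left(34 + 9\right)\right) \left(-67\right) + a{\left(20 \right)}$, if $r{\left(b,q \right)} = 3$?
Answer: $- \frac{2607617}{40} \approx -65190.0$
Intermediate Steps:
$a{\left(f \right)} = \frac{3 + f}{2 f}$ ($a{\left(f \right)} = \frac{f + 3}{f + f} = \frac{3 + f}{2 f}$)
$\left(242 + \left(105 - 88\right) \left(34 + 9\right)\right) \left(-67\right) + a{\left(20 \right)} = \left(242 + \left(105 - 88\right) \left(34 + 9\right)\right) \left(-67\right) + \frac{3 + 20}{2 \cdot 20} = \left(242 + 17 \cdot 43\right) \left(-67\right) + \frac{1}{2} \cdot \frac{1}{20} \cdot 23 = \left(242 + 731\right) \left(-67\right) + \frac{23}{40} = 973 \left(-67\right) + \frac{23}{40} = -65191 + \frac{23}{40} = - \frac{2607617}{40}$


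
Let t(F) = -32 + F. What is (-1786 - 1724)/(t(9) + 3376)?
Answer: -3510/3353 ≈ -1.0468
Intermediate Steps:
(-1786 - 1724)/(t(9) + 3376) = (-1786 - 1724)/((-32 + 9) + 3376) = -3510/(-23 + 3376) = -3510/3353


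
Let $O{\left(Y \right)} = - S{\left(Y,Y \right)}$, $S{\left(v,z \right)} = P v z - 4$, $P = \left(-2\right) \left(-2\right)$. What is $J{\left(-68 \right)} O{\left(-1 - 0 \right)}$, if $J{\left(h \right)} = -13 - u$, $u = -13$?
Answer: $0$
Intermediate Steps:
$P = 4$
$S{\left(v,z \right)} = -4 + 4 v z$ ($S{\left(v,z \right)} = 4 v z - 4 = -4 + 4 v z$)
$O{\left(Y \right)} = 4 - 4 Y^{2}$ ($O{\left(Y \right)} = - (-4 + 4 Y Y) = - (-4 + 4 Y^{2}) = 4 - 4 Y^{2}$)
$J{\left(h \right)} = 0$ ($J{\left(h \right)} = -13 - -13 = -13 + 13 = 0$)
$J{\left(-68 \right)} O{\left(-1 - 0 \right)} = 0 \left(4 - 4 \left(-1 - 0\right)^{2}\right) = 0 \left(4 - 4 \left(-1 + 0\right)^{2}\right) = 0 \left(4 - 4 \left(-1\right)^{2}\right) = 0 \left(4 - 4\right) = 0 \cdot 0 = 0$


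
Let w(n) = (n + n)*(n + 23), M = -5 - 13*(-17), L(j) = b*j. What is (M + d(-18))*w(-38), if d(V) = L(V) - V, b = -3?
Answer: 328320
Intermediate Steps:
L(j) = -3*j
M = 216 (M = -5 + 221 = 216)
d(V) = -4*V (d(V) = -3*V - V = -4*V)
w(n) = 2*n*(23 + n) (w(n) = (2*n)*(23 + n) = 2*n*(23 + n))
(M + d(-18))*w(-38) = (216 - 4*(-18))*(2*(-38)*(23 - 38)) = (216 + 72)*(2*(-38)*(-15)) = 288*1140 = 328320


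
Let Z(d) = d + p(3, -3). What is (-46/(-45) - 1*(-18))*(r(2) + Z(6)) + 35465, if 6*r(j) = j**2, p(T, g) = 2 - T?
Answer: 4802327/135 ≈ 35573.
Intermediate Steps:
Z(d) = -1 + d (Z(d) = d + (2 - 1*3) = d + (2 - 3) = d - 1 = -1 + d)
r(j) = j**2/6
(-46/(-45) - 1*(-18))*(r(2) + Z(6)) + 35465 = (-46/(-45) - 1*(-18))*((1/6)*2**2 + (-1 + 6)) + 35465 = (-46*(-1/45) + 18)*((1/6)*4 + 5) + 35465 = (46/45 + 18)*(2/3 + 5) + 35465 = (856/45)*(17/3) + 35465 = 14552/135 + 35465 = 4802327/135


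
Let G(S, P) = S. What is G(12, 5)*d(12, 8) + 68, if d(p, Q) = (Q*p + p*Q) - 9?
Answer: 2264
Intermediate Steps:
d(p, Q) = -9 + 2*Q*p (d(p, Q) = (Q*p + Q*p) - 9 = 2*Q*p - 9 = -9 + 2*Q*p)
G(12, 5)*d(12, 8) + 68 = 12*(-9 + 2*8*12) + 68 = 12*(-9 + 192) + 68 = 12*183 + 68 = 2196 + 68 = 2264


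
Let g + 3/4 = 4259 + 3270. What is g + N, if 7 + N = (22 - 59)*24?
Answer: 26533/4 ≈ 6633.3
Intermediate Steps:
N = -895 (N = -7 + (22 - 59)*24 = -7 - 37*24 = -7 - 888 = -895)
g = 30113/4 (g = -¾ + (4259 + 3270) = -¾ + 7529 = 30113/4 ≈ 7528.3)
g + N = 30113/4 - 895 = 26533/4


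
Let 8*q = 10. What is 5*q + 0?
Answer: 25/4 ≈ 6.2500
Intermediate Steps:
q = 5/4 (q = (1/8)*10 = 5/4 ≈ 1.2500)
5*q + 0 = 5*(5/4) + 0 = 25/4 + 0 = 25/4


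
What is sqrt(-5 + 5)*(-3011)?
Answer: 0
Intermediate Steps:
sqrt(-5 + 5)*(-3011) = sqrt(0)*(-3011) = 0*(-3011) = 0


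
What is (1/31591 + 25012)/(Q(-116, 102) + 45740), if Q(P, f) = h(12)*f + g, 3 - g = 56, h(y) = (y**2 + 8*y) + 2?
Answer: 790154093/2223090261 ≈ 0.35543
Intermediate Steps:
h(y) = 2 + y**2 + 8*y
g = -53 (g = 3 - 1*56 = 3 - 56 = -53)
Q(P, f) = -53 + 242*f (Q(P, f) = (2 + 12**2 + 8*12)*f - 53 = (2 + 144 + 96)*f - 53 = 242*f - 53 = -53 + 242*f)
(1/31591 + 25012)/(Q(-116, 102) + 45740) = (1/31591 + 25012)/((-53 + 242*102) + 45740) = (1/31591 + 25012)/((-53 + 24684) + 45740) = 790154093/(31591*(24631 + 45740)) = (790154093/31591)/70371 = (790154093/31591)*(1/70371) = 790154093/2223090261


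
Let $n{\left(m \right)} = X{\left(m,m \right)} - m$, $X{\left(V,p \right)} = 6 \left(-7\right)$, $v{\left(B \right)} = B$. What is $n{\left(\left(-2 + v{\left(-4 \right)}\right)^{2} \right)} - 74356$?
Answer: $-74434$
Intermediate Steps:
$X{\left(V,p \right)} = -42$
$n{\left(m \right)} = -42 - m$
$n{\left(\left(-2 + v{\left(-4 \right)}\right)^{2} \right)} - 74356 = \left(-42 - \left(-2 - 4\right)^{2}\right) - 74356 = \left(-42 - \left(-6\right)^{2}\right) - 74356 = \left(-42 - 36\right) - 74356 = -78 - 74356 = -74434$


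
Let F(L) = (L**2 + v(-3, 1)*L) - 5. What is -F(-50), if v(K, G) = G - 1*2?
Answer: -2545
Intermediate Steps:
v(K, G) = -2 + G (v(K, G) = G - 2 = -2 + G)
F(L) = -5 + L**2 - L (F(L) = (L**2 + (-2 + 1)*L) - 5 = (L**2 - L) - 5 = -5 + L**2 - L)
-F(-50) = -(-5 + (-50)**2 - 1*(-50)) = -(-5 + 2500 + 50) = -1*2545 = -2545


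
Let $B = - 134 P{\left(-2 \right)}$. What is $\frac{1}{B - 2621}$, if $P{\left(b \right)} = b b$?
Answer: $- \frac{1}{3157} \approx -0.00031676$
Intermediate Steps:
$P{\left(b \right)} = b^{2}$
$B = -536$ ($B = - 134 \left(-2\right)^{2} = \left(-134\right) 4 = -536$)
$\frac{1}{B - 2621} = \frac{1}{-536 - 2621} = \frac{1}{-3157} = - \frac{1}{3157}$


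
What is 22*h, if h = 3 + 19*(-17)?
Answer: -7040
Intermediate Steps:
h = -320 (h = 3 - 323 = -320)
22*h = 22*(-320) = -7040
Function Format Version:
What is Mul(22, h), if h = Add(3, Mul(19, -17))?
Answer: -7040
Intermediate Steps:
h = -320 (h = Add(3, -323) = -320)
Mul(22, h) = Mul(22, -320) = -7040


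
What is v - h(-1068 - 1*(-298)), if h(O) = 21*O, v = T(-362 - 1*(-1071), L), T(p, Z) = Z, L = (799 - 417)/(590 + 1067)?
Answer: 26794072/1657 ≈ 16170.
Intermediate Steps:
L = 382/1657 ≈ 0.23054
v = 382/1657 ≈ 0.23054
v - h(-1068 - 1*(-298)) = 382/1657 - 21*(-1068 - 1*(-298)) = 382/1657 - 21*(-1068 + 298) = 382/1657 - 21*(-770) = 382/1657 - 1*(-16170) = 382/1657 + 16170 = 26794072/1657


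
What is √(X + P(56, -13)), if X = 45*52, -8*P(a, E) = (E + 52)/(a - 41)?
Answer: √935870/20 ≈ 48.370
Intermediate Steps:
P(a, E) = -(52 + E)/(8*(-41 + a)) (P(a, E) = -(E + 52)/(8*(a - 41)) = -(52 + E)/(8*(-41 + a)))
X = 2340
√(X + P(56, -13)) = √(2340 + (-52 - 1*(-13))/(8*(-41 + 56))) = √(2340 + (⅛)*(-52 + 13)/15) = √(2340 + (⅛)*(1/15)*(-39)) = √(2340 - 13/40) = √(93587/40) = √935870/20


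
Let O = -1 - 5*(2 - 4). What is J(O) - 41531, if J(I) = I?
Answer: -41522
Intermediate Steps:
O = 9 (O = -1 - 5*(-2) = -1 + 10 = 9)
J(O) - 41531 = 9 - 41531 = -41522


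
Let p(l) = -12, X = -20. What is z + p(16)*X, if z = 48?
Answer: 288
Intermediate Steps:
z + p(16)*X = 48 - 12*(-20) = 48 + 240 = 288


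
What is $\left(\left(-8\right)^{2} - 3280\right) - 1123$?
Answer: $-4339$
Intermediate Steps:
$\left(\left(-8\right)^{2} - 3280\right) - 1123 = \left(64 - 3280\right) - 1123 = -3216 - 1123 = -4339$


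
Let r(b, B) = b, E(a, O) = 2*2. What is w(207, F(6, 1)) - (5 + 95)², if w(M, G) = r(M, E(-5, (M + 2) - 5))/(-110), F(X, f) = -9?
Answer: -1100207/110 ≈ -10002.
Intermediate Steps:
E(a, O) = 4
w(M, G) = -M/110 (w(M, G) = M/(-110) = M*(-1/110) = -M/110)
w(207, F(6, 1)) - (5 + 95)² = -1/110*207 - (5 + 95)² = -207/110 - 1*100² = -207/110 - 1*10000 = -207/110 - 10000 = -1100207/110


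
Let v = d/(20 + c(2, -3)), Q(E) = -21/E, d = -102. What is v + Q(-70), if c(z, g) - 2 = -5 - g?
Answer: -24/5 ≈ -4.8000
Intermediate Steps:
c(z, g) = -3 - g (c(z, g) = 2 + (-5 - g) = -3 - g)
v = -51/10 (v = -102/(20 + (-3 - 1*(-3))) = -102/(20 + (-3 + 3)) = -102/(20 + 0) = -102/20 = (1/20)*(-102) = -51/10 ≈ -5.1000)
v + Q(-70) = -51/10 - 21/(-70) = -51/10 - 21*(-1/70) = -51/10 + 3/10 = -24/5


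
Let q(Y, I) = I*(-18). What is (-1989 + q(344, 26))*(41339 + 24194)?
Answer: -161014581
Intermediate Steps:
q(Y, I) = -18*I
(-1989 + q(344, 26))*(41339 + 24194) = (-1989 - 18*26)*(41339 + 24194) = (-1989 - 468)*65533 = -2457*65533 = -161014581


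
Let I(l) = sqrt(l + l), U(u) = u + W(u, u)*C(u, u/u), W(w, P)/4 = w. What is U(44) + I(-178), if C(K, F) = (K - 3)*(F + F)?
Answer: 14476 + 2*I*sqrt(89) ≈ 14476.0 + 18.868*I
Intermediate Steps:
C(K, F) = 2*F*(-3 + K) (C(K, F) = (-3 + K)*(2*F) = 2*F*(-3 + K))
W(w, P) = 4*w
U(u) = u + 4*u*(-6 + 2*u) (U(u) = u + (4*u)*(2*(u/u)*(-3 + u)) = u + (4*u)*(2*1*(-3 + u)) = u + (4*u)*(-6 + 2*u) = u + 4*u*(-6 + 2*u))
I(l) = sqrt(2)*sqrt(l) (I(l) = sqrt(2*l) = sqrt(2)*sqrt(l))
U(44) + I(-178) = 44*(-23 + 8*44) + sqrt(2)*sqrt(-178) = 44*(-23 + 352) + sqrt(2)*(I*sqrt(178)) = 44*329 + 2*I*sqrt(89) = 14476 + 2*I*sqrt(89)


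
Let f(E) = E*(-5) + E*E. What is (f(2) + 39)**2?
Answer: 1089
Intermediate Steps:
f(E) = E**2 - 5*E (f(E) = -5*E + E**2 = E**2 - 5*E)
(f(2) + 39)**2 = (2*(-5 + 2) + 39)**2 = (2*(-3) + 39)**2 = (-6 + 39)**2 = 33**2 = 1089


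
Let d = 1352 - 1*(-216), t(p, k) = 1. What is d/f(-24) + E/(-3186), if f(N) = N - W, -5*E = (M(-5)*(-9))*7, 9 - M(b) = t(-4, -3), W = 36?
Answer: -23156/885 ≈ -26.165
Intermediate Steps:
M(b) = 8 (M(b) = 9 - 1*1 = 9 - 1 = 8)
d = 1568 (d = 1352 + 216 = 1568)
E = 504/5 (E = -8*(-9)*7/5 = -(-72)*7/5 = -⅕*(-504) = 504/5 ≈ 100.80)
f(N) = -36 + N (f(N) = N - 1*36 = N - 36 = -36 + N)
d/f(-24) + E/(-3186) = 1568/(-36 - 24) + (504/5)/(-3186) = 1568/(-60) + (504/5)*(-1/3186) = 1568*(-1/60) - 28/885 = -392/15 - 28/885 = -23156/885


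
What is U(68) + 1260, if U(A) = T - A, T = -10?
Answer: 1182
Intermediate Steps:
U(A) = -10 - A
U(68) + 1260 = (-10 - 1*68) + 1260 = (-10 - 68) + 1260 = -78 + 1260 = 1182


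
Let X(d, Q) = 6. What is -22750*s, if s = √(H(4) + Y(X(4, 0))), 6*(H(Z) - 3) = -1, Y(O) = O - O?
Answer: -11375*√102/3 ≈ -38294.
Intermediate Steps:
Y(O) = 0
H(Z) = 17/6 (H(Z) = 3 + (⅙)*(-1) = 3 - ⅙ = 17/6)
s = √102/6 (s = √(17/6 + 0) = √(17/6) = √102/6 ≈ 1.6833)
-22750*s = -11375*√102/3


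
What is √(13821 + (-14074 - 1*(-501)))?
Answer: 2*√62 ≈ 15.748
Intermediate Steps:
√(13821 + (-14074 - 1*(-501))) = √(13821 + (-14074 + 501)) = √(13821 - 13573) = √248 = 2*√62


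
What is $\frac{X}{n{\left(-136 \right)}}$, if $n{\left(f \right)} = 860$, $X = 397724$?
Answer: $\frac{99431}{215} \approx 462.47$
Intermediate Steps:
$\frac{X}{n{\left(-136 \right)}} = \frac{397724}{860} = 397724 \cdot \frac{1}{860} = \frac{99431}{215}$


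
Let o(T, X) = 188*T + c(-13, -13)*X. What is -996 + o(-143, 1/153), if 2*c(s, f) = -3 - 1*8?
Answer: -8531291/306 ≈ -27880.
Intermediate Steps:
c(s, f) = -11/2 (c(s, f) = (-3 - 1*8)/2 = (-3 - 8)/2 = (1/2)*(-11) = -11/2)
o(T, X) = 188*T - 11*X/2
-996 + o(-143, 1/153) = -996 + (188*(-143) - 11/2/153) = -996 + (-26884 - 11/2*1/153) = -996 + (-26884 - 11/306) = -996 - 8226515/306 = -8531291/306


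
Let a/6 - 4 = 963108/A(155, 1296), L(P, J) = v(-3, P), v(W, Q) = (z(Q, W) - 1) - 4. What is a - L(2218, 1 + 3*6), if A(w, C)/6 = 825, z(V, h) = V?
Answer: -280939/275 ≈ -1021.6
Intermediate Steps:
v(W, Q) = -5 + Q (v(W, Q) = (Q - 1) - 4 = (-1 + Q) - 4 = -5 + Q)
A(w, C) = 4950 (A(w, C) = 6*825 = 4950)
L(P, J) = -5 + P
a = 327636/275 (a = 24 + 6*(963108/4950) = 24 + 6*(963108*(1/4950)) = 24 + 6*(53506/275) = 24 + 321036/275 = 327636/275 ≈ 1191.4)
a - L(2218, 1 + 3*6) = 327636/275 - (-5 + 2218) = 327636/275 - 1*2213 = 327636/275 - 2213 = -280939/275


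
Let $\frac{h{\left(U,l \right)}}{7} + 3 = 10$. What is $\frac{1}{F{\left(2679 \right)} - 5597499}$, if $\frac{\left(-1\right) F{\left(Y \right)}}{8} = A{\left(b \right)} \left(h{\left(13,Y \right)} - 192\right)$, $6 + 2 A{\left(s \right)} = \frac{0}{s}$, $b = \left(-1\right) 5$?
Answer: $- \frac{1}{5600931} \approx -1.7854 \cdot 10^{-7}$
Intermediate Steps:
$h{\left(U,l \right)} = 49$ ($h{\left(U,l \right)} = -21 + 7 \cdot 10 = -21 + 70 = 49$)
$b = -5$
$A{\left(s \right)} = -3$ ($A{\left(s \right)} = -3 + \frac{0 \frac{1}{s}}{2} = -3 + \frac{1}{2} \cdot 0 = -3 + 0 = -3$)
$F{\left(Y \right)} = -3432$ ($F{\left(Y \right)} = - 8 \left(- 3 \left(49 - 192\right)\right) = - 8 \left(\left(-3\right) \left(-143\right)\right) = \left(-8\right) 429 = -3432$)
$\frac{1}{F{\left(2679 \right)} - 5597499} = \frac{1}{-3432 - 5597499} = \frac{1}{-5600931} = - \frac{1}{5600931}$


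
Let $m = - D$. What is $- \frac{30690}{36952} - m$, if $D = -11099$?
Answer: $- \frac{6615499}{596} \approx -11100.0$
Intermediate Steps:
$m = 11099$ ($m = \left(-1\right) \left(-11099\right) = 11099$)
$- \frac{30690}{36952} - m = - \frac{30690}{36952} - 11099 = \left(-30690\right) \frac{1}{36952} - 11099 = - \frac{495}{596} - 11099 = - \frac{6615499}{596}$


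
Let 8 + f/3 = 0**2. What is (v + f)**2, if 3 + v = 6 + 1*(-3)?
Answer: 576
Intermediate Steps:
f = -24 (f = -24 + 3*0**2 = -24 + 3*0 = -24 + 0 = -24)
v = 0 (v = -3 + (6 + 1*(-3)) = -3 + (6 - 3) = -3 + 3 = 0)
(v + f)**2 = (0 - 24)**2 = (-24)**2 = 576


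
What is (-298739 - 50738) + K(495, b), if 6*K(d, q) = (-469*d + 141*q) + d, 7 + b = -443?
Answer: -398662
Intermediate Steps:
b = -450 (b = -7 - 443 = -450)
K(d, q) = -78*d + 47*q/2 (K(d, q) = ((-469*d + 141*q) + d)/6 = (-468*d + 141*q)/6 = -78*d + 47*q/2)
(-298739 - 50738) + K(495, b) = (-298739 - 50738) + (-78*495 + (47/2)*(-450)) = -349477 + (-38610 - 10575) = -349477 - 49185 = -398662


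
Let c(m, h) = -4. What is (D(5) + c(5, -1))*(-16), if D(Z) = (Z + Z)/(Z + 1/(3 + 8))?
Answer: 228/7 ≈ 32.571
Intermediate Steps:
D(Z) = 2*Z/(1/11 + Z) (D(Z) = (2*Z)/(Z + 1/11) = (2*Z)/(1/11 + Z) = 2*Z/(1/11 + Z))
(D(5) + c(5, -1))*(-16) = (22*5/(1 + 11*5) - 4)*(-16) = (22*5/(1 + 55) - 4)*(-16) = (22*5/56 - 4)*(-16) = (22*5*(1/56) - 4)*(-16) = (55/28 - 4)*(-16) = -57/28*(-16) = 228/7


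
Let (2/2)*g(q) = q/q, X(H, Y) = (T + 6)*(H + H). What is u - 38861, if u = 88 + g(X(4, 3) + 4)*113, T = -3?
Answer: -38660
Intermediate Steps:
X(H, Y) = 6*H (X(H, Y) = (-3 + 6)*(H + H) = 3*(2*H) = 6*H)
g(q) = 1 (g(q) = q/q = 1)
u = 201 (u = 88 + 1*113 = 88 + 113 = 201)
u - 38861 = 201 - 38861 = -38660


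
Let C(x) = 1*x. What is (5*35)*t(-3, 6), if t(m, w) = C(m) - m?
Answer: 0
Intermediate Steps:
C(x) = x
t(m, w) = 0 (t(m, w) = m - m = 0)
(5*35)*t(-3, 6) = (5*35)*0 = 175*0 = 0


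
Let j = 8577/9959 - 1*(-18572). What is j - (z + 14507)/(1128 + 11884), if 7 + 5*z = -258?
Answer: 1203324141557/64793254 ≈ 18572.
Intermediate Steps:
z = -53 (z = -7/5 + (1/5)*(-258) = -7/5 - 258/5 = -53)
j = 184967125/9959 (j = 8577*(1/9959) + 18572 = 8577/9959 + 18572 = 184967125/9959 ≈ 18573.)
j - (z + 14507)/(1128 + 11884) = 184967125/9959 - (-53 + 14507)/(1128 + 11884) = 184967125/9959 - 14454/13012 = 184967125/9959 - 1*7227/6506 = 184967125/9959 - 7227/6506 = 1203324141557/64793254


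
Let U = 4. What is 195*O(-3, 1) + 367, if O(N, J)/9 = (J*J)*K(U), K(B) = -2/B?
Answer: -1021/2 ≈ -510.50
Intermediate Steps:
O(N, J) = -9*J**2/2 (O(N, J) = 9*((J*J)*(-2/4)) = 9*(J**2*(-2*1/4)) = 9*(J**2*(-1/2)) = 9*(-J**2/2) = -9*J**2/2)
195*O(-3, 1) + 367 = 195*(-9/2*1**2) + 367 = 195*(-9/2*1) + 367 = 195*(-9/2) + 367 = -1755/2 + 367 = -1021/2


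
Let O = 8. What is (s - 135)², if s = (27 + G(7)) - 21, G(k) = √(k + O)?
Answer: (129 - √15)² ≈ 15657.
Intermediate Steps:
G(k) = √(8 + k) (G(k) = √(k + 8) = √(8 + k))
s = 6 + √15 (s = (27 + √(8 + 7)) - 21 = (27 + √15) - 21 = 6 + √15 ≈ 9.8730)
(s - 135)² = ((6 + √15) - 135)² = (-129 + √15)²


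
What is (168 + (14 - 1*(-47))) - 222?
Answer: 7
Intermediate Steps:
(168 + (14 - 1*(-47))) - 222 = (168 + (14 + 47)) - 222 = (168 + 61) - 222 = 229 - 222 = 7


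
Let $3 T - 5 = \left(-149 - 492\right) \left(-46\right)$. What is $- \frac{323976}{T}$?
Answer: $- \frac{971928}{29491} \approx -32.957$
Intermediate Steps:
$T = \frac{29491}{3}$ ($T = \frac{5}{3} + \frac{\left(-149 - 492\right) \left(-46\right)}{3} = \frac{5}{3} + \frac{\left(-641\right) \left(-46\right)}{3} = \frac{5}{3} + \frac{1}{3} \cdot 29486 = \frac{5}{3} + \frac{29486}{3} = \frac{29491}{3} \approx 9830.3$)
$- \frac{323976}{T} = - \frac{323976}{\frac{29491}{3}} = \left(-323976\right) \frac{3}{29491} = - \frac{971928}{29491}$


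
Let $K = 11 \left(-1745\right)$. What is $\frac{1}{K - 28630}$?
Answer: $- \frac{1}{47825} \approx -2.091 \cdot 10^{-5}$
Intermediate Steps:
$K = -19195$
$\frac{1}{K - 28630} = \frac{1}{-19195 - 28630} = \frac{1}{-47825} = - \frac{1}{47825}$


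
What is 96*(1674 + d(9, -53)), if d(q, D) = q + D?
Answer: 156480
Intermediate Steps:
d(q, D) = D + q
96*(1674 + d(9, -53)) = 96*(1674 + (-53 + 9)) = 96*(1674 - 44) = 96*1630 = 156480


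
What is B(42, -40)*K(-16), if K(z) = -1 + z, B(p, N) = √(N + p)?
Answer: -17*√2 ≈ -24.042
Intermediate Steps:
B(42, -40)*K(-16) = √(-40 + 42)*(-1 - 16) = √2*(-17) = -17*√2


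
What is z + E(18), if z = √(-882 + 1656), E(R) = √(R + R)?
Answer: 6 + 3*√86 ≈ 33.821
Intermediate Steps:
E(R) = √2*√R (E(R) = √(2*R) = √2*√R)
z = 3*√86 (z = √774 = 3*√86 ≈ 27.821)
z + E(18) = 3*√86 + √2*√18 = 3*√86 + √2*(3*√2) = 3*√86 + 6 = 6 + 3*√86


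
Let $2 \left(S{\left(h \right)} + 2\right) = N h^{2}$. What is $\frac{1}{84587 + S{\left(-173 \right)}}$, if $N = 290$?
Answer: $\frac{1}{4424290} \approx 2.2602 \cdot 10^{-7}$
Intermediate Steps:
$S{\left(h \right)} = -2 + 145 h^{2}$ ($S{\left(h \right)} = -2 + \frac{290 h^{2}}{2} = -2 + 145 h^{2}$)
$\frac{1}{84587 + S{\left(-173 \right)}} = \frac{1}{84587 - \left(2 - 145 \left(-173\right)^{2}\right)} = \frac{1}{84587 + \left(-2 + 145 \cdot 29929\right)} = \frac{1}{84587 + \left(-2 + 4339705\right)} = \frac{1}{84587 + 4339703} = \frac{1}{4424290}$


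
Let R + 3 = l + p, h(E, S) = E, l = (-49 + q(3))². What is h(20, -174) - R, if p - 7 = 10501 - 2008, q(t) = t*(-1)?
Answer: -11181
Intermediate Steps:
q(t) = -t
p = 8500 (p = 7 + (10501 - 2008) = 7 + 8493 = 8500)
l = 2704 (l = (-49 - 1*3)² = (-49 - 3)² = (-52)² = 2704)
R = 11201 (R = -3 + (2704 + 8500) = -3 + 11204 = 11201)
h(20, -174) - R = 20 - 1*11201 = 20 - 11201 = -11181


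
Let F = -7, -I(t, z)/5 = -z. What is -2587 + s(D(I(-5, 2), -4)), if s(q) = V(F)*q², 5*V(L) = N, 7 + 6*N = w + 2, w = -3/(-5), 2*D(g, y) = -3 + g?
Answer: -776639/300 ≈ -2588.8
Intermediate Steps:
I(t, z) = 5*z (I(t, z) = -(-5)*z = 5*z)
D(g, y) = -3/2 + g/2 (D(g, y) = (-3 + g)/2 = -3/2 + g/2)
w = ⅗ (w = -3*(-⅕) = ⅗ ≈ 0.60000)
N = -11/15 (N = -7/6 + (⅗ + 2)/6 = -7/6 + (⅙)*(13/5) = -7/6 + 13/30 = -11/15 ≈ -0.73333)
V(L) = -11/75 (V(L) = (⅕)*(-11/15) = -11/75)
s(q) = -11*q²/75
-2587 + s(D(I(-5, 2), -4)) = -2587 - 11*(-3/2 + (5*2)/2)²/75 = -2587 - 11*(-3/2 + (½)*10)²/75 = -2587 - 11*(-3/2 + 5)²/75 = -2587 - 11*(7/2)²/75 = -2587 - 11/75*49/4 = -2587 - 539/300 = -776639/300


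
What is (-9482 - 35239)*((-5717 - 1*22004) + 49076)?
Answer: -955016955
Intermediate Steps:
(-9482 - 35239)*((-5717 - 1*22004) + 49076) = -44721*((-5717 - 22004) + 49076) = -44721*(-27721 + 49076) = -44721*21355 = -955016955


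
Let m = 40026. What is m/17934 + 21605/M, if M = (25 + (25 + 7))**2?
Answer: 12321632/1387323 ≈ 8.8816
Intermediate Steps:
M = 3249 (M = (25 + 32)**2 = 57**2 = 3249)
m/17934 + 21605/M = 40026/17934 + 21605/3249 = 40026*(1/17934) + 21605*(1/3249) = 953/427 + 21605/3249 = 12321632/1387323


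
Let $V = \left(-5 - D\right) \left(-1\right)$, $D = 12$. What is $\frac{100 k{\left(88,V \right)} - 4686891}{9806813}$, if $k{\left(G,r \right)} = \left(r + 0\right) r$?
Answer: $- \frac{4657991}{9806813} \approx -0.47498$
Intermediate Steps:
$V = 17$ ($V = \left(-5 - 12\right) \left(-1\right) = \left(-17\right) \left(-1\right) = 17$)
$k{\left(G,r \right)} = r^{2}$ ($k{\left(G,r \right)} = r r = r^{2}$)
$\frac{100 k{\left(88,V \right)} - 4686891}{9806813} = \frac{100 \cdot 17^{2} - 4686891}{9806813} = \left(100 \cdot 289 - 4686891\right) \frac{1}{9806813} = \left(28900 - 4686891\right) \frac{1}{9806813} = \left(-4657991\right) \frac{1}{9806813} = - \frac{4657991}{9806813}$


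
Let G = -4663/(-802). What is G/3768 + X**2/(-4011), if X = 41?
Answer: -562352347/1346776144 ≈ -0.41755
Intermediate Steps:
G = 4663/802 (G = -4663*(-1/802) = 4663/802 ≈ 5.8142)
G/3768 + X**2/(-4011) = (4663/802)/3768 + 41**2/(-4011) = (4663/802)*(1/3768) + 1681*(-1/4011) = 4663/3021936 - 1681/4011 = -562352347/1346776144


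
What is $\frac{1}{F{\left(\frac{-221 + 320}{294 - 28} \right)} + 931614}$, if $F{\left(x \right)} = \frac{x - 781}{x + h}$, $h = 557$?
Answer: $\frac{148261}{138121815607} \approx 1.0734 \cdot 10^{-6}$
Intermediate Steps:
$F{\left(x \right)} = \frac{-781 + x}{557 + x}$ ($F{\left(x \right)} = \frac{x - 781}{x + 557} = \frac{-781 + x}{557 + x}$)
$\frac{1}{F{\left(\frac{-221 + 320}{294 - 28} \right)} + 931614} = \frac{1}{\frac{-781 + \frac{-221 + 320}{294 - 28}}{557 + \frac{-221 + 320}{294 - 28}} + 931614} = \frac{1}{\frac{-781 + \frac{99}{266}}{557 + \frac{99}{266}} + 931614} = \frac{1}{\frac{1}{\frac{148261}{266}} \left(- \frac{207647}{266}\right) + 931614} = \frac{1}{\frac{266}{148261} \left(- \frac{207647}{266}\right) + 931614} = \frac{1}{- \frac{207647}{148261} + 931614} = \frac{1}{\frac{138121815607}{148261}} = \frac{148261}{138121815607}$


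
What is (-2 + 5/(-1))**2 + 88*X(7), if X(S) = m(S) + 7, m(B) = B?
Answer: 1281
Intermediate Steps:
X(S) = 7 + S (X(S) = S + 7 = 7 + S)
(-2 + 5/(-1))**2 + 88*X(7) = (-2 + 5/(-1))**2 + 88*(7 + 7) = (-2 + 5*(-1))**2 + 88*14 = (-2 - 5)**2 + 1232 = (-7)**2 + 1232 = 49 + 1232 = 1281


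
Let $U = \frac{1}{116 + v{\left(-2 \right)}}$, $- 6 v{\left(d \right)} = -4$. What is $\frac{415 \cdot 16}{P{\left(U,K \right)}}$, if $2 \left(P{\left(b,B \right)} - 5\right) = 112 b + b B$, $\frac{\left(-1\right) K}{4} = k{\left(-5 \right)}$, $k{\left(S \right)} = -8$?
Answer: $\frac{1162000}{983} \approx 1182.1$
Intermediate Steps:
$v{\left(d \right)} = \frac{2}{3}$ ($v{\left(d \right)} = \left(- \frac{1}{6}\right) \left(-4\right) = \frac{2}{3}$)
$U = \frac{3}{350}$ ($U = \frac{1}{116 + \frac{2}{3}} = \frac{1}{\frac{350}{3}} = \frac{3}{350} \approx 0.0085714$)
$K = 32$ ($K = \left(-4\right) \left(-8\right) = 32$)
$P{\left(b,B \right)} = 5 + 56 b + \frac{B b}{2}$ ($P{\left(b,B \right)} = 5 + \frac{112 b + b B}{2} = 5 + \frac{112 b + B b}{2} = 5 + \left(56 b + \frac{B b}{2}\right) = 5 + 56 b + \frac{B b}{2}$)
$\frac{415 \cdot 16}{P{\left(U,K \right)}} = \frac{415 \cdot 16}{5 + 56 \cdot \frac{3}{350} + \frac{1}{2} \cdot 32 \cdot \frac{3}{350}} = \frac{6640}{5 + \frac{12}{25} + \frac{24}{175}} = \frac{6640}{\frac{983}{175}} = 6640 \cdot \frac{175}{983} = \frac{1162000}{983}$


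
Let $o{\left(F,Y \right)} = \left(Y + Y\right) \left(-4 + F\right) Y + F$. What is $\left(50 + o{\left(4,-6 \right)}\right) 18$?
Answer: $972$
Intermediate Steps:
$o{\left(F,Y \right)} = F + 2 Y^{2} \left(-4 + F\right)$ ($o{\left(F,Y \right)} = 2 Y \left(-4 + F\right) Y + F = 2 Y^{2} \left(-4 + F\right) + F = F + 2 Y^{2} \left(-4 + F\right)$)
$\left(50 + o{\left(4,-6 \right)}\right) 18 = \left(50 + \left(4 - 8 \left(-6\right)^{2} + 2 \cdot 4 \left(-6\right)^{2}\right)\right) 18 = \left(50 + \left(4 - 288 + 2 \cdot 4 \cdot 36\right)\right) 18 = \left(50 + \left(4 - 288 + 288\right)\right) 18 = \left(50 + 4\right) 18 = 54 \cdot 18 = 972$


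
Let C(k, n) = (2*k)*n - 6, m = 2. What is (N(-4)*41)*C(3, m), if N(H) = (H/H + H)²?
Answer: 2214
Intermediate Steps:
N(H) = (1 + H)²
C(k, n) = -6 + 2*k*n (C(k, n) = 2*k*n - 6 = -6 + 2*k*n)
(N(-4)*41)*C(3, m) = ((1 - 4)²*41)*(-6 + 2*3*2) = ((-3)²*41)*(-6 + 12) = (9*41)*6 = 369*6 = 2214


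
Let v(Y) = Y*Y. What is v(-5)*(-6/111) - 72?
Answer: -2714/37 ≈ -73.351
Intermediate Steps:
v(Y) = Y²
v(-5)*(-6/111) - 72 = (-5)²*(-6/111) - 72 = 25*(-6*1/111) - 72 = 25*(-2/37) - 72 = -50/37 - 72 = -2714/37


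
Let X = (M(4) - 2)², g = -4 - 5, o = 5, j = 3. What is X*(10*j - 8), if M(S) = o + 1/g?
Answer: 14872/81 ≈ 183.60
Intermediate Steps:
g = -9
M(S) = 44/9 (M(S) = 5 + 1/(-9) = 5 - ⅑ = 44/9)
X = 676/81 (X = (44/9 - 2)² = (26/9)² = 676/81 ≈ 8.3457)
X*(10*j - 8) = 676*(10*3 - 8)/81 = 676*(30 - 8)/81 = (676/81)*22 = 14872/81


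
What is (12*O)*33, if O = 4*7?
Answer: 11088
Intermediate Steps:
O = 28
(12*O)*33 = (12*28)*33 = 336*33 = 11088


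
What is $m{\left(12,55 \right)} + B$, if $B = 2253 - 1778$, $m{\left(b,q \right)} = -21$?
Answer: $454$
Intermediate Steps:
$B = 475$ ($B = 2253 - 1778 = 475$)
$m{\left(12,55 \right)} + B = -21 + 475 = 454$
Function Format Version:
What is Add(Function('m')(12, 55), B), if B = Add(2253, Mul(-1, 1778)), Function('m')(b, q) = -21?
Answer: 454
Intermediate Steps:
B = 475 (B = Add(2253, -1778) = 475)
Add(Function('m')(12, 55), B) = Add(-21, 475) = 454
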